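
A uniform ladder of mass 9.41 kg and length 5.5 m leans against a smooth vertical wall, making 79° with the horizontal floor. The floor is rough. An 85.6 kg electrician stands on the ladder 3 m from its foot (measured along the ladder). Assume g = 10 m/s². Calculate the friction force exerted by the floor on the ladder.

Torques about the foot: N_wall · 5.5 sin 79° = 9.41×10×2.75 cos 79° + 85.6×10×3 cos 79° → N_wall = 99.904 N.
ΣF_x = 0: f_floor = N_wall = 99.904 N.

f ≈ 99.9 N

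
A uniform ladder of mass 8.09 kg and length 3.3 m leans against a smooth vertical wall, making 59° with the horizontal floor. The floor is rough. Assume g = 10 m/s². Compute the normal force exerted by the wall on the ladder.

Torques about the foot: N_wall · 3.3 sin 59° = 8.09×10×1.65 cos 59° → N_wall = 24.305 N.

N_wall ≈ 24.3 N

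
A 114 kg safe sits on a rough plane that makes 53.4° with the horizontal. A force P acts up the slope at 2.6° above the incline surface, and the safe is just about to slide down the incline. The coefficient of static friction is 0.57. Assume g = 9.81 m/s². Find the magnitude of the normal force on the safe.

N ≈ 643 N

On the verge of sliding down the incline, friction equals μN and acts up the slope.
Perpendicular: N + P sin 2.6° = W cos 53.4° = 666.8 N.
Along incline: P cos 2.6° + μN = W sin 53.4° with W sin 53.4° = 897.8 N.
Solving the pair for P and N: P = 532.1 N, N = 642.6 N (and f = μN = 366.3 N).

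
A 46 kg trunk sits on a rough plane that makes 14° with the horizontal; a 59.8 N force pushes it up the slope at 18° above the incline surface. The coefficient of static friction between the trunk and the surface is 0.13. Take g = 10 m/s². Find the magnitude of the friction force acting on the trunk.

Axes along / perpendicular to the incline. W sin 14° = 111.3 N down-slope; W cos 14° = 446.3 N into the surface.
Perpendicular: N = W cos 14° − P sin 18° = 446.3 − 18.48 = 427.9 N.
Along incline: P cos 18° + f = W sin 14° (friction acts up-slope) → f = 111.3 − 56.87 = 54.41 N.
|f| = 54.41 N ≤ μN = 55.62 N, so the trunk is indeed static.

f ≈ 54.4 N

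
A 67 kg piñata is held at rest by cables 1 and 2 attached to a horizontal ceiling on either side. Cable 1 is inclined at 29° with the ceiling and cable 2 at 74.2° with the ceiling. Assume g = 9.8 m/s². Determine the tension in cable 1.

Weight W = 67 × 9.8 = 656.6 N acts straight down.
Horizontal: T_1 cos 29° = T_2 cos 74.2°  →  T_2 = 3.212 T_1.
Vertical: T_1 sin 29° + T_2 sin 74.2° = 656.6.
Substituting the horizontal relation into the vertical equation gives 3.576 T_1 = 656.6, so T_1 = 183.6 N.

T_1 ≈ 184 N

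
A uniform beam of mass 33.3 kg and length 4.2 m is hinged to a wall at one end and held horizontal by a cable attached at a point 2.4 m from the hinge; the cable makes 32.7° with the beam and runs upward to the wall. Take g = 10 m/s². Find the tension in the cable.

T ≈ 539 N

Take torques about the hinge: T sin 32.7° · 2.4 = 33.3×10×2.1 = 699.3 N·m.
So T = 699.3 / (0.5402 × 2.4) = 539.34 N.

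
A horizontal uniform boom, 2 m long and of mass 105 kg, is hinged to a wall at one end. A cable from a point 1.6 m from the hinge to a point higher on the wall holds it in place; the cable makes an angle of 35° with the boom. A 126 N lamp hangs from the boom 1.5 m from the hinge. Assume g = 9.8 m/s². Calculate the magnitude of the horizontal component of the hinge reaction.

Take torques about the hinge: T sin 35° · 1.6 = 105×9.8×1 + 126×1.5 = 1218 N·m.
So T = 1218 / (0.5736 × 1.6) = 1327.2 N.
ΣF_x = 0: H_x = T cos 35° = 1087.2 N.

H_x ≈ 1090 N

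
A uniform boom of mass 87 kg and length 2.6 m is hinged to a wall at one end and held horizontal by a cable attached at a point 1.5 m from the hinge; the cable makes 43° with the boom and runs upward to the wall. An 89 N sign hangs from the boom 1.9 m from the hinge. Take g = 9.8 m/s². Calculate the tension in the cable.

Take torques about the hinge: T sin 43° · 1.5 = 87×9.8×1.3 + 89×1.9 = 1277.5 N·m.
So T = 1277.5 / (0.6820 × 1.5) = 1248.8 N.

T ≈ 1250 N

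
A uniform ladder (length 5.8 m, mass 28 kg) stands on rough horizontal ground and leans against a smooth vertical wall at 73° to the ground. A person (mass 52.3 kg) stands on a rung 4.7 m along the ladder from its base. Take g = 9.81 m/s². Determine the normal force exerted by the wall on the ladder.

N_wall ≈ 169 N

Torques about the foot: N_wall · 5.8 sin 73° = 28×9.81×2.9 cos 73° + 52.3×9.81×4.7 cos 73° → N_wall = 169.1 N.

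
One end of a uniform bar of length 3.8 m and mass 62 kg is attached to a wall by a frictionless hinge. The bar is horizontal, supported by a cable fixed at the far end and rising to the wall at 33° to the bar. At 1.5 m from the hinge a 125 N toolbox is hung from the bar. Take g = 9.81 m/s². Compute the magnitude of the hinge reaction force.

|H| ≈ 664 N

Take torques about the hinge: T sin 33° · 3.8 = 62×9.81×1.9 + 125×1.5 = 1343.1 N·m.
So T = 1343.1 / (0.5446 × 3.8) = 648.97 N.
ΣF_x = 0: H_x = T cos 33° = 544.27 N.
ΣF_y = 0: H_y = (62×9.81 + 125) − T sin 33° = 733.22 − 353.45 = 379.77 N.
|H| = √(H_x² + H_y²) = √((544.27)² + (379.77)²) = 663.67 N.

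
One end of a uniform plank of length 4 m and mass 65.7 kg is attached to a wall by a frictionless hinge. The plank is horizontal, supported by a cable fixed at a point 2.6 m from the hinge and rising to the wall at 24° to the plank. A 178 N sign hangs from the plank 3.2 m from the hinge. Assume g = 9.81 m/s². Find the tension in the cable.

Take torques about the hinge: T sin 24° · 2.6 = 65.7×9.81×2 + 178×3.2 = 1858.6 N·m.
So T = 1858.6 / (0.4067 × 2.6) = 1757.5 N.

T ≈ 1760 N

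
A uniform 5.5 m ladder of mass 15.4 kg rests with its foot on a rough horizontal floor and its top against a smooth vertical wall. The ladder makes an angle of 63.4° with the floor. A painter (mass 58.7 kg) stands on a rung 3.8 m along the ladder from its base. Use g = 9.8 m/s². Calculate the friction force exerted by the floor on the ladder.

f ≈ 237 N

Torques about the foot: N_wall · 5.5 sin 63.4° = 15.4×9.8×2.75 cos 63.4° + 58.7×9.8×3.8 cos 63.4° → N_wall = 236.82 N.
ΣF_x = 0: f_floor = N_wall = 236.82 N.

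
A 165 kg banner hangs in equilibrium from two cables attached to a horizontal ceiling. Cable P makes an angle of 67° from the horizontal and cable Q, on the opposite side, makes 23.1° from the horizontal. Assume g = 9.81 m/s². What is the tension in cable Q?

Weight W = 165 × 9.81 = 1619 N acts straight down.
Horizontal: T_P cos 67° = T_Q cos 23.1°  →  T_P = 2.354 T_Q.
Vertical: T_P sin 67° + T_Q sin 23.1° = 1619.
Substituting the horizontal relation into the vertical equation gives 2.559 T_Q = 1619, so T_Q = 632.5 N.

T_Q ≈ 632 N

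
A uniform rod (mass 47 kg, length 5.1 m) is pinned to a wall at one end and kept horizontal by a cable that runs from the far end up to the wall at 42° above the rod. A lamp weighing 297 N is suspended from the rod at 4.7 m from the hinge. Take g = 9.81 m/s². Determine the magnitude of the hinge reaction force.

Take torques about the hinge: T sin 42° · 5.1 = 47×9.81×2.55 + 297×4.7 = 2571.6 N·m.
So T = 2571.6 / (0.6691 × 5.1) = 753.58 N.
ΣF_x = 0: H_x = T cos 42° = 560.02 N.
ΣF_y = 0: H_y = (47×9.81 + 297) − T sin 42° = 758.07 − 504.24 = 253.83 N.
|H| = √(H_x² + H_y²) = √((560.02)² + (253.83)²) = 614.86 N.

|H| ≈ 615 N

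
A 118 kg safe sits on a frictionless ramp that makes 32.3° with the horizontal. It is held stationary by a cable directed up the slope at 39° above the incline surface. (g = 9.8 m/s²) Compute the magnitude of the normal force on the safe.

Take axes along and perpendicular to the incline. Weight components: W sin 32.3° = 617.9 N down-slope, W cos 32.3° = 977.5 N into the surface.
Along incline: T cos 39° = W sin 32.3° → T = 795.1 N.
Perpendicular: N = W cos 32.3° − T sin 39° = 477.1 N.

N ≈ 477 N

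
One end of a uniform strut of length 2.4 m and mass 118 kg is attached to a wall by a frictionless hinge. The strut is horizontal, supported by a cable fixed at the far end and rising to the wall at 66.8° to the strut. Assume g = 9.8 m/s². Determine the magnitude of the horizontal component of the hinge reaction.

Take torques about the hinge: T sin 66.8° · 2.4 = 118×9.8×1.2 = 1387.7 N·m.
So T = 1387.7 / (0.9191 × 2.4) = 629.07 N.
ΣF_x = 0: H_x = T cos 66.8° = 247.82 N.

H_x ≈ 248 N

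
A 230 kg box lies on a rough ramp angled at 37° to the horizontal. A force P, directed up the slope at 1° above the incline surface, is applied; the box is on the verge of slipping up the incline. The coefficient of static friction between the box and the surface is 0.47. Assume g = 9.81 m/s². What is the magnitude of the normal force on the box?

N ≈ 1760 N

On the verge of sliding up the incline, friction equals μN and acts down the slope.
Perpendicular: N + P sin 1° = W cos 37° = 1802 N.
Along incline: P cos 1° = W sin 37° + μN  with W sin 37° = 1358 N.
Solving the pair for P and N: P = 2187 N, N = 1764 N (and f = μN = 829 N).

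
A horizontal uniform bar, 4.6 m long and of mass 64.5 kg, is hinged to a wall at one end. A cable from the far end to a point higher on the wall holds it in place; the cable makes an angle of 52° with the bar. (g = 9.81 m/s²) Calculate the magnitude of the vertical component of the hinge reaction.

Take torques about the hinge: T sin 52° · 4.6 = 64.5×9.81×2.3 = 1455.3 N·m.
So T = 1455.3 / (0.7880 × 4.6) = 401.48 N.
ΣF_y = 0: H_y = (64.5×9.81) − T sin 52° = 632.75 − 316.37 = 316.37 N.

|H_y| ≈ 316 N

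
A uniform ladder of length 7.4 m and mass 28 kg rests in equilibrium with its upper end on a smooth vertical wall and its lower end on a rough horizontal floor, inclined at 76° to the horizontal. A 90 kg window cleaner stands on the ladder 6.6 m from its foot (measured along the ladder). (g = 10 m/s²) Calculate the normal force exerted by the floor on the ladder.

N_floor ≈ 1180 N

ΣF_y = 0: N_floor = 28×10 + 90×10 = 1180 N.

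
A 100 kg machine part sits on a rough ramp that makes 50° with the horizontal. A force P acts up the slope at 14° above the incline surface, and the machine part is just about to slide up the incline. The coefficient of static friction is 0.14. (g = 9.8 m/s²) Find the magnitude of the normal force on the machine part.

On the verge of sliding up the incline, friction equals μN and acts down the slope.
Perpendicular: N + P sin 14° = W cos 50° = 629.9 N.
Along incline: P cos 14° = W sin 50° + μN  with W sin 50° = 750.7 N.
Solving the pair for P and N: P = 835.4 N, N = 427.8 N (and f = μN = 59.9 N).

N ≈ 428 N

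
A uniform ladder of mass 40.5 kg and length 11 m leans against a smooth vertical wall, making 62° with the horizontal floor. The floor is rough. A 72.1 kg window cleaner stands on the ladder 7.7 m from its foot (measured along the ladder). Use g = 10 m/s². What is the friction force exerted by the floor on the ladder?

f ≈ 376 N

Torques about the foot: N_wall · 11 sin 62° = 40.5×10×5.5 cos 62° + 72.1×10×7.7 cos 62° → N_wall = 376.02 N.
ΣF_x = 0: f_floor = N_wall = 376.02 N.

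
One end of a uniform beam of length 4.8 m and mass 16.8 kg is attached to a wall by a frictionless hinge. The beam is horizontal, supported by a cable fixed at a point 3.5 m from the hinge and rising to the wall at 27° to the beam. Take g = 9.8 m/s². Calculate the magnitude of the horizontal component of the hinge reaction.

H_x ≈ 222 N

Take torques about the hinge: T sin 27° · 3.5 = 16.8×9.8×2.4 = 395.14 N·m.
So T = 395.14 / (0.4540 × 3.5) = 248.67 N.
ΣF_x = 0: H_x = T cos 27° = 221.57 N.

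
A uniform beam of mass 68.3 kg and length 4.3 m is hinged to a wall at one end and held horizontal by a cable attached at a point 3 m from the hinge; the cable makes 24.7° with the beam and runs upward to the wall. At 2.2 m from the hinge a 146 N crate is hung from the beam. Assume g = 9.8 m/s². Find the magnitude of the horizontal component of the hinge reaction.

H_x ≈ 1280 N

Take torques about the hinge: T sin 24.7° · 3 = 68.3×9.8×2.15 + 146×2.2 = 1760.3 N·m.
So T = 1760.3 / (0.4179 × 3) = 1404.2 N.
ΣF_x = 0: H_x = T cos 24.7° = 1275.7 N.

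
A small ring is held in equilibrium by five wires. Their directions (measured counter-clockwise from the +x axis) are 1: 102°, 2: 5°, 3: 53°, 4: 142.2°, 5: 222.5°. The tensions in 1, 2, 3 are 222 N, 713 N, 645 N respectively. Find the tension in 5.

Resolve: ΣF_x = 222 cos 102° + 713 cos 5° + 645 cos 53° + T_4 cos 142.2° + T_5 cos 222.5° = 0.
        ΣF_y = 222 sin 102° + 713 sin 5° + 645 sin 53° + T_4 sin 142.2° + T_5 sin 222.5° = 0.
The known terms sum to (1052, 794.4) N, so -0.7902 T_4 − 0.7373 T_5 = -1052 and 0.6129 T_4 − 0.6756 T_5 = -794.4.
Solving simultaneously: T_4 = 127 N, T_5 = 1291 N.

T_5 ≈ 1290 N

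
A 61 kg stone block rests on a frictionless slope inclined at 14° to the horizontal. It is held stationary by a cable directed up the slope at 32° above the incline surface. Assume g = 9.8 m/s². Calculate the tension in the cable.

T ≈ 171 N

Take axes along and perpendicular to the incline. Weight components: W sin 14° = 144.6 N down-slope, W cos 14° = 580 N into the surface.
Along incline: T cos 32° = W sin 14° → T = 170.5 N.
Perpendicular: N = W cos 14° − T sin 32° = 489.7 N.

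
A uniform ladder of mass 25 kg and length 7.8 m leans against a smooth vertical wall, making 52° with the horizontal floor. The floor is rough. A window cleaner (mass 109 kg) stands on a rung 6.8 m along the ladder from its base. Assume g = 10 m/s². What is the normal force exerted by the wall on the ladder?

N_wall ≈ 840 N

Torques about the foot: N_wall · 7.8 sin 52° = 25×10×3.9 cos 52° + 109×10×6.8 cos 52° → N_wall = 840.08 N.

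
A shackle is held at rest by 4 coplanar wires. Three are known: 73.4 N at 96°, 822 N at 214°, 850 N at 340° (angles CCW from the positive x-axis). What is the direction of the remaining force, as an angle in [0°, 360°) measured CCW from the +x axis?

Sum the known components: ΣF_x = 109.6 N, ΣF_y = -677.4 N.
For equilibrium the remaining force must supply (−ΣF_x, −ΣF_y) = (-109.6, 677.4) N.
Magnitude = √((-109.6)² + (677.4)²) = 686.2 N; direction = atan2(677.4, -109.6) = 99.2°.

θ ≈ 99.2°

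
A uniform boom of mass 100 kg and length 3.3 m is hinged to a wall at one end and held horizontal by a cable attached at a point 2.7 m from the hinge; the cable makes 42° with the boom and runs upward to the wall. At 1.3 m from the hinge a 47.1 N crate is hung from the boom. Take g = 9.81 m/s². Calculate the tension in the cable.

Take torques about the hinge: T sin 42° · 2.7 = 100×9.81×1.65 + 47.1×1.3 = 1679.9 N·m.
So T = 1679.9 / (0.6691 × 2.7) = 929.83 N.

T ≈ 930 N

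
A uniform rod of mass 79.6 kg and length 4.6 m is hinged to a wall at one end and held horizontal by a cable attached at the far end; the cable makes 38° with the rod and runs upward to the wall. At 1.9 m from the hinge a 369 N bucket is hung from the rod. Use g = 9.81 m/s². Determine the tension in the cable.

Take torques about the hinge: T sin 38° · 4.6 = 79.6×9.81×2.3 + 369×1.9 = 2497.1 N·m.
So T = 2497.1 / (0.6157 × 4.6) = 881.74 N.

T ≈ 882 N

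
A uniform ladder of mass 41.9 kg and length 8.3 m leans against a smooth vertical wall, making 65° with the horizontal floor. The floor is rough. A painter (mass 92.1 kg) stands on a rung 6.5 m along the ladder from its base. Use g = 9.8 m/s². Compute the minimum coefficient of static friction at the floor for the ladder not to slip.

μ_min ≈ 0.324

ΣF_y = 0: N_floor = 41.9×9.8 + 92.1×9.8 = 1313.2 N.
Torques about the foot: N_wall · 8.3 sin 65° = 41.9×9.8×4.15 cos 65° + 92.1×9.8×6.5 cos 65° → N_wall = 425.34 N.
ΣF_x = 0: f_floor = N_wall = 425.34 N.
μ_min = f_floor / N_floor = 425.34 / 1313.2 = 0.3239.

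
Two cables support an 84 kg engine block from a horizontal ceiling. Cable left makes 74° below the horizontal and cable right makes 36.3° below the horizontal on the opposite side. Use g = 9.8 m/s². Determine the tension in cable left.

Weight W = 84 × 9.8 = 823.2 N acts straight down.
Horizontal: T_left cos 74° = T_right cos 36.3°  →  T_right = 0.342 T_left.
Vertical: T_left sin 74° + T_right sin 36.3° = 823.2.
Substituting the horizontal relation into the vertical equation gives 1.164 T_left = 823.2, so T_left = 707.4 N.

T_left ≈ 707 N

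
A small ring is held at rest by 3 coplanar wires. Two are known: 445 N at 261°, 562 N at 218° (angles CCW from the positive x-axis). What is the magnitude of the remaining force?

F ≈ 938 N

Sum the known components: ΣF_x = -512.5 N, ΣF_y = -785.5 N.
For equilibrium the remaining force must supply (−ΣF_x, −ΣF_y) = (512.5, 785.5) N.
Magnitude = √((512.5)² + (785.5)²) = 937.9 N; direction = atan2(785.5, 512.5) = 56.9°.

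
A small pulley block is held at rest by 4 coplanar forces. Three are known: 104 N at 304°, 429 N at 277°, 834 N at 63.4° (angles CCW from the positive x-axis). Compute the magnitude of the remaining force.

Sum the known components: ΣF_x = 483.9 N, ΣF_y = 233.7 N.
For equilibrium the remaining force must supply (−ΣF_x, −ΣF_y) = (-483.9, -233.7) N.
Magnitude = √((-483.9)² + (-233.7)²) = 537.4 N; direction = atan2(-233.7, -483.9) = 205.8°.

F ≈ 537 N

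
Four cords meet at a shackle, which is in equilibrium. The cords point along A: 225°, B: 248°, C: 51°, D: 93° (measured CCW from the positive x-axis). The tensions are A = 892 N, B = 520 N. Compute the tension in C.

T_C ≈ 1320 N

Resolve: ΣF_x = 892 cos 225° + 520 cos 248° + T_C cos 51° + T_D cos 93° = 0.
        ΣF_y = 892 sin 225° + 520 sin 248° + T_C sin 51° + T_D sin 93° = 0.
The known terms sum to (-825.5, -1113) N, so 0.6293 T_C − 0.0523 T_D = 825.5 and 0.7771 T_C + 0.9986 T_D = 1113.
Solving simultaneously: T_C = 1319 N, T_D = 87.87 N.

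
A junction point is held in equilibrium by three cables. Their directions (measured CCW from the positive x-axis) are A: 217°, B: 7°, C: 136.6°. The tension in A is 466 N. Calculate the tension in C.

Resolve: ΣF_x = 466 cos 217° + T_B cos 7° + T_C cos 136.6° = 0.
        ΣF_y = 466 sin 217° + T_B sin 7° + T_C sin 136.6° = 0.
The known terms sum to (-372.2, -280.4) N, so 0.9925 T_B − 0.7266 T_C = 372.2 and 0.1219 T_B + 0.6871 T_C = 280.4.
Solving simultaneously: T_B = 596.3 N, T_C = 302.4 N.

T_C ≈ 302 N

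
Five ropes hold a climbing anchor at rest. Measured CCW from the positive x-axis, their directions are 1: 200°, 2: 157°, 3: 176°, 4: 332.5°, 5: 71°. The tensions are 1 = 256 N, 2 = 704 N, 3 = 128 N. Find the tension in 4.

Resolve: ΣF_x = 256 cos 200° + 704 cos 157° + 128 cos 176° + T_4 cos 332.5° + T_5 cos 71° = 0.
        ΣF_y = 256 sin 200° + 704 sin 157° + 128 sin 176° + T_4 sin 332.5° + T_5 sin 71° = 0.
The known terms sum to (-1016, 196.4) N, so 0.8870 T_4 + 0.3256 T_5 = 1016 and -0.4617 T_4 + 0.9455 T_5 = -196.4.
Solving simultaneously: T_4 = 1036 N, T_5 = 298.3 N.

T_4 ≈ 1040 N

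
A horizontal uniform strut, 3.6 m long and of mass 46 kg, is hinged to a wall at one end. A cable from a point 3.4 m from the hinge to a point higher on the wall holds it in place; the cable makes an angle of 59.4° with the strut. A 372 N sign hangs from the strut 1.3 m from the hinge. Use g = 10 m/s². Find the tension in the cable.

Take torques about the hinge: T sin 59.4° · 3.4 = 46×10×1.8 + 372×1.3 = 1311.6 N·m.
So T = 1311.6 / (0.8607 × 3.4) = 448.18 N.

T ≈ 448 N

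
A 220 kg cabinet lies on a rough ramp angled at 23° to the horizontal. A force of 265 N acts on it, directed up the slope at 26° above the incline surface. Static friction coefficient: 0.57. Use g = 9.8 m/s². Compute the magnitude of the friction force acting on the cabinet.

Axes along / perpendicular to the incline. W sin 23° = 842.4 N down-slope; W cos 23° = 1985 N into the surface.
Perpendicular: N = W cos 23° − P sin 26° = 1985 − 116.2 = 1868 N.
Along incline: P cos 26° + f = W sin 23° (friction acts up-slope) → f = 842.4 − 238.2 = 604.2 N.
|f| = 604.2 N ≤ μN = 1065 N, so the cabinet is indeed static.

f ≈ 604 N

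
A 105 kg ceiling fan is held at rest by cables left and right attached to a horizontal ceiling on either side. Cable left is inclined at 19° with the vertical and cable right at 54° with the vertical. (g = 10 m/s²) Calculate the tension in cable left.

T_left ≈ 888 N

Angles from the horizontal: cable left is 90° − 19° = 71°, cable right is 90° − 54° = 36°.
Weight W = 105 × 10 = 1050 N acts straight down.
Horizontal: T_left cos 71° = T_right cos 36°  →  T_right = 0.4024 T_left.
Vertical: T_left sin 71° + T_right sin 36° = 1050.
Substituting the horizontal relation into the vertical equation gives 1.182 T_left = 1050, so T_left = 888.3 N.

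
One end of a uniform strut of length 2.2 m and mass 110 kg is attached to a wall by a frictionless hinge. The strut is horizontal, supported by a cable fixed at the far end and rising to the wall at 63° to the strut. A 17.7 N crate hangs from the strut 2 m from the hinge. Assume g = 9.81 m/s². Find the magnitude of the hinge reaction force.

|H| ≈ 611 N

Take torques about the hinge: T sin 63° · 2.2 = 110×9.81×1.1 + 17.7×2 = 1222.4 N·m.
So T = 1222.4 / (0.8910 × 2.2) = 623.61 N.
ΣF_x = 0: H_x = T cos 63° = 283.11 N.
ΣF_y = 0: H_y = (110×9.81 + 17.7) − T sin 63° = 1096.8 − 555.64 = 541.16 N.
|H| = √(H_x² + H_y²) = √((283.11)² + (541.16)²) = 610.74 N.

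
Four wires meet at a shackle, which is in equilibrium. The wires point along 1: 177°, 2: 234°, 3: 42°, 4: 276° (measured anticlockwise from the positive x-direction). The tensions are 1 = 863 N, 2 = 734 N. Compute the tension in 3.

Resolve: ΣF_x = 863 cos 177° + 734 cos 234° + T_3 cos 42° + T_4 cos 276° = 0.
        ΣF_y = 863 sin 177° + 734 sin 234° + T_3 sin 42° + T_4 sin 276° = 0.
The known terms sum to (-1293, -548.7) N, so 0.7431 T_3 + 0.1045 T_4 = 1293 and 0.6691 T_3 − 0.9945 T_4 = 548.7.
Solving simultaneously: T_3 = 1661 N, T_4 = 565.7 N.

T_3 ≈ 1660 N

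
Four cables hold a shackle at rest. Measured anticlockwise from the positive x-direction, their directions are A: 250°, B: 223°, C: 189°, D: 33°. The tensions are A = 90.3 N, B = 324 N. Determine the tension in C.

T_C ≈ 272 N

Resolve: ΣF_x = 90.3 cos 250° + 324 cos 223° + T_C cos 189° + T_D cos 33° = 0.
        ΣF_y = 90.3 sin 250° + 324 sin 223° + T_C sin 189° + T_D sin 33° = 0.
The known terms sum to (-267.8, -305.8) N, so -0.9877 T_C + 0.8387 T_D = 267.8 and -0.1564 T_C + 0.5446 T_D = 305.8.
Solving simultaneously: T_C = 271.9 N, T_D = 639.6 N.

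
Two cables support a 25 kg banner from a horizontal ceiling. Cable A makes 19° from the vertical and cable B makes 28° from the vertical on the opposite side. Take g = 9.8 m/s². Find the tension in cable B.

T_B ≈ 109 N

Angles from the horizontal: cable A is 90° − 19° = 71°, cable B is 90° − 28° = 62°.
Weight W = 25 × 9.8 = 245 N acts straight down.
Horizontal: T_A cos 71° = T_B cos 62°  →  T_A = 1.442 T_B.
Vertical: T_A sin 71° + T_B sin 62° = 245.
Substituting the horizontal relation into the vertical equation gives 2.246 T_B = 245, so T_B = 109.1 N.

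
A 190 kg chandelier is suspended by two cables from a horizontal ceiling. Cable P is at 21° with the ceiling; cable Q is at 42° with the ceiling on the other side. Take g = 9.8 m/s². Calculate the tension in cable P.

T_P ≈ 1550 N

Weight W = 190 × 9.8 = 1862 N acts straight down.
Horizontal: T_P cos 21° = T_Q cos 42°  →  T_Q = 1.256 T_P.
Vertical: T_P sin 21° + T_Q sin 42° = 1862.
Substituting the horizontal relation into the vertical equation gives 1.199 T_P = 1862, so T_P = 1553 N.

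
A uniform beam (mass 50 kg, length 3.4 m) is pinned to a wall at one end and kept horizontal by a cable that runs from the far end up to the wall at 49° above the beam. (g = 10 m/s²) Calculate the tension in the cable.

Take torques about the hinge: T sin 49° · 3.4 = 50×10×1.7 = 850 N·m.
So T = 850 / (0.7547 × 3.4) = 331.25 N.

T ≈ 331 N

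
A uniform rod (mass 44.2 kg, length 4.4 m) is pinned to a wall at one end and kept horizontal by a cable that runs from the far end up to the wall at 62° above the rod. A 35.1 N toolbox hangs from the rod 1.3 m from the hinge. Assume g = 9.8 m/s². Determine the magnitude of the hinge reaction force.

Take torques about the hinge: T sin 62° · 4.4 = 44.2×9.8×2.2 + 35.1×1.3 = 998.58 N·m.
So T = 998.58 / (0.8829 × 4.4) = 257.04 N.
ΣF_x = 0: H_x = T cos 62° = 120.67 N.
ΣF_y = 0: H_y = (44.2×9.8 + 35.1) − T sin 62° = 468.26 − 226.95 = 241.31 N.
|H| = √(H_x² + H_y²) = √((120.67)² + (241.31)²) = 269.8 N.

|H| ≈ 270 N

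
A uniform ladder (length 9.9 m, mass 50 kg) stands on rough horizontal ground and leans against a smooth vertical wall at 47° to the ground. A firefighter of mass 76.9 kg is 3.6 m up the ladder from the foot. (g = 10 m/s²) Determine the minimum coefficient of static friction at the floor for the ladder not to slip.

ΣF_y = 0: N_floor = 50×10 + 76.9×10 = 1269 N.
Torques about the foot: N_wall · 9.9 sin 47° = 50×10×4.95 cos 47° + 76.9×10×3.6 cos 47° → N_wall = 493.89 N.
ΣF_x = 0: f_floor = N_wall = 493.89 N.
μ_min = f_floor / N_floor = 493.89 / 1269 = 0.3892.

μ_min ≈ 0.389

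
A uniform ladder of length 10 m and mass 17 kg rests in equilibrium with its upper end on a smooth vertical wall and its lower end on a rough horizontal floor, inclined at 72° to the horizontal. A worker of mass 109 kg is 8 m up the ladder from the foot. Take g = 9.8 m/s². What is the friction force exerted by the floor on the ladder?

Torques about the foot: N_wall · 10 sin 72° = 17×9.8×5 cos 72° + 109×9.8×8 cos 72° → N_wall = 304.73 N.
ΣF_x = 0: f_floor = N_wall = 304.73 N.

f ≈ 305 N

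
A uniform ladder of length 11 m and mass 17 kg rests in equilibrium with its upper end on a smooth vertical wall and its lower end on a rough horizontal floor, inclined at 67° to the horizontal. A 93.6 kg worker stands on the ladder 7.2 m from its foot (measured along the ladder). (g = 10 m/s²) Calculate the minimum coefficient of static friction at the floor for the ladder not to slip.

ΣF_y = 0: N_floor = 17×10 + 93.6×10 = 1106 N.
Torques about the foot: N_wall · 11 sin 67° = 17×10×5.5 cos 67° + 93.6×10×7.2 cos 67° → N_wall = 296.14 N.
ΣF_x = 0: f_floor = N_wall = 296.14 N.
μ_min = f_floor / N_floor = 296.14 / 1106 = 0.2678.

μ_min ≈ 0.268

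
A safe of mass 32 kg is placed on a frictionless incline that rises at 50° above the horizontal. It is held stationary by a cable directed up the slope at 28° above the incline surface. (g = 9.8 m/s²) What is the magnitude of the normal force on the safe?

Take axes along and perpendicular to the incline. Weight components: W sin 50° = 240.2 N down-slope, W cos 50° = 201.6 N into the surface.
Along incline: T cos 28° = W sin 50° → T = 272.1 N.
Perpendicular: N = W cos 50° − T sin 28° = 73.84 N.

N ≈ 73.8 N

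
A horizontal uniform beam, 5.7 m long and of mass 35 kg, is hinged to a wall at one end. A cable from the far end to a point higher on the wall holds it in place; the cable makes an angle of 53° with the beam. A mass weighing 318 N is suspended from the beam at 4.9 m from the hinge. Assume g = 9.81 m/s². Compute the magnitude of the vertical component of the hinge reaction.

|H_y| ≈ 216 N

Take torques about the hinge: T sin 53° · 5.7 = 35×9.81×2.85 + 318×4.9 = 2536.7 N·m.
So T = 2536.7 / (0.7986 × 5.7) = 557.25 N.
ΣF_y = 0: H_y = (35×9.81 + 318) − T sin 53° = 661.35 − 445.04 = 216.31 N.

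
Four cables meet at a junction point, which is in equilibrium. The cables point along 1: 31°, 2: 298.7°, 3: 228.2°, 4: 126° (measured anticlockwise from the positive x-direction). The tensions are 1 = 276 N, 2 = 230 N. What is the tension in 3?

T_3 ≈ 251 N

Resolve: ΣF_x = 276 cos 31° + 230 cos 298.7° + T_3 cos 228.2° + T_4 cos 126° = 0.
        ΣF_y = 276 sin 31° + 230 sin 298.7° + T_3 sin 228.2° + T_4 sin 126° = 0.
The known terms sum to (347, -59.59) N, so -0.6665 T_3 − 0.5878 T_4 = -347 and -0.7455 T_3 + 0.8090 T_4 = 59.59.
Solving simultaneously: T_3 = 251.4 N, T_4 = 305.3 N.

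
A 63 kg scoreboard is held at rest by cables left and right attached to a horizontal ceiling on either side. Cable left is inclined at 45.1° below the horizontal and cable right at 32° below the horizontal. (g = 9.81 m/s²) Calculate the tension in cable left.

T_left ≈ 538 N

Weight W = 63 × 9.81 = 618 N acts straight down.
Horizontal: T_left cos 45.1° = T_right cos 32°  →  T_right = 0.8323 T_left.
Vertical: T_left sin 45.1° + T_right sin 32° = 618.
Substituting the horizontal relation into the vertical equation gives 1.149 T_left = 618, so T_left = 537.7 N.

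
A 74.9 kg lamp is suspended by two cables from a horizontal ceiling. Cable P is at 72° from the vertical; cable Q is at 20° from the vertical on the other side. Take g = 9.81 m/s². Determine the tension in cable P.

Angles from the horizontal: cable P is 90° − 72° = 18°, cable Q is 90° − 20° = 70°.
Weight W = 74.9 × 9.81 = 734.8 N acts straight down.
Horizontal: T_P cos 18° = T_Q cos 70°  →  T_Q = 2.781 T_P.
Vertical: T_P sin 18° + T_Q sin 70° = 734.8.
Substituting the horizontal relation into the vertical equation gives 2.922 T_P = 734.8, so T_P = 251.5 N.

T_P ≈ 251 N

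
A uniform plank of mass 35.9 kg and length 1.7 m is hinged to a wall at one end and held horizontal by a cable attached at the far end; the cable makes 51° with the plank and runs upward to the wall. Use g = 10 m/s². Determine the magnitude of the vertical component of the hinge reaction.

|H_y| ≈ 180 N

Take torques about the hinge: T sin 51° · 1.7 = 35.9×10×0.85 = 305.15 N·m.
So T = 305.15 / (0.7771 × 1.7) = 230.97 N.
ΣF_y = 0: H_y = (35.9×10) − T sin 51° = 359 − 179.5 = 179.5 N.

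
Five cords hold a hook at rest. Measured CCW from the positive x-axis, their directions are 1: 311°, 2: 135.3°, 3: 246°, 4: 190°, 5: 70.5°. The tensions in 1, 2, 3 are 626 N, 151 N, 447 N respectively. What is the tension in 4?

T_4 ≈ 429 N

Resolve: ΣF_x = 626 cos 311° + 151 cos 135.3° + 447 cos 246° + T_4 cos 190° + T_5 cos 70.5° = 0.
        ΣF_y = 626 sin 311° + 151 sin 135.3° + 447 sin 246° + T_4 sin 190° + T_5 sin 70.5° = 0.
The known terms sum to (121.6, -774.6) N, so -0.9848 T_4 + 0.3338 T_5 = -121.6 and -0.1736 T_4 + 0.9426 T_5 = 774.6.
Solving simultaneously: T_4 = 428.7 N, T_5 = 900.7 N.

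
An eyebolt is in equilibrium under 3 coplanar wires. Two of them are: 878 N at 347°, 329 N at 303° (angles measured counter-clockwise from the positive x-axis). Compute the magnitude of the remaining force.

F ≈ 1140 N

Sum the known components: ΣF_x = 1035 N, ΣF_y = -473.4 N.
For equilibrium the remaining force must supply (−ΣF_x, −ΣF_y) = (-1035, 473.4) N.
Magnitude = √((-1035)² + (473.4)²) = 1138 N; direction = atan2(473.4, -1035) = 155.4°.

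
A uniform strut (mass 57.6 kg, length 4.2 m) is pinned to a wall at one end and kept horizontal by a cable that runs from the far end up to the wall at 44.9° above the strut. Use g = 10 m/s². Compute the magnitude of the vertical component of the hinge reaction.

Take torques about the hinge: T sin 44.9° · 4.2 = 57.6×10×2.1 = 1209.6 N·m.
So T = 1209.6 / (0.7059 × 4.2) = 408.01 N.
ΣF_y = 0: H_y = (57.6×10) − T sin 44.9° = 576 − 288 = 288 N.

|H_y| ≈ 288 N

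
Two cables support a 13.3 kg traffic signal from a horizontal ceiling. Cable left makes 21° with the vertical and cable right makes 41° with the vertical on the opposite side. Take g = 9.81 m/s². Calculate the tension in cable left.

Angles from the horizontal: cable left is 90° − 21° = 69°, cable right is 90° − 41° = 49°.
Weight W = 13.3 × 9.81 = 130.5 N acts straight down.
Horizontal: T_left cos 69° = T_right cos 49°  →  T_right = 0.5462 T_left.
Vertical: T_left sin 69° + T_right sin 49° = 130.5.
Substituting the horizontal relation into the vertical equation gives 1.346 T_left = 130.5, so T_left = 96.95 N.

T_left ≈ 96.9 N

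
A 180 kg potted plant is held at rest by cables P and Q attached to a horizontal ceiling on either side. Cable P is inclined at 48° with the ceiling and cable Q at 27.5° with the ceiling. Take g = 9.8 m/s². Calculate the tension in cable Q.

Weight W = 180 × 9.8 = 1764 N acts straight down.
Horizontal: T_P cos 48° = T_Q cos 27.5°  →  T_P = 1.326 T_Q.
Vertical: T_P sin 48° + T_Q sin 27.5° = 1764.
Substituting the horizontal relation into the vertical equation gives 1.447 T_Q = 1764, so T_Q = 1219 N.

T_Q ≈ 1220 N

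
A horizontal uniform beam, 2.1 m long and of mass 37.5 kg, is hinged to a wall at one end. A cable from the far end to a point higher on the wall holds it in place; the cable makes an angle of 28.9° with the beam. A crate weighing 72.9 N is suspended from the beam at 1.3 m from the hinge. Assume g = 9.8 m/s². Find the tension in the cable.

Take torques about the hinge: T sin 28.9° · 2.1 = 37.5×9.8×1.05 + 72.9×1.3 = 480.64 N·m.
So T = 480.64 / (0.4833 × 2.1) = 473.59 N.

T ≈ 474 N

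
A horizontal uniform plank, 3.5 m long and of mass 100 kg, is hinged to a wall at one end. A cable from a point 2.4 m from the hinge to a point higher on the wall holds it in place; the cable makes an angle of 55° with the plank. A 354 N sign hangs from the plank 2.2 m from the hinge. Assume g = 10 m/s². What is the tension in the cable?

Take torques about the hinge: T sin 55° · 2.4 = 100×10×1.75 + 354×2.2 = 2528.8 N·m.
So T = 2528.8 / (0.8192 × 2.4) = 1286.3 N.

T ≈ 1290 N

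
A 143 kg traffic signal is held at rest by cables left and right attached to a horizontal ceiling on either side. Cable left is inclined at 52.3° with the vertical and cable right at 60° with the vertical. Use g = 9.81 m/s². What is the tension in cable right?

T_right ≈ 1200 N

Angles from the horizontal: cable left is 90° − 52.3° = 37.7°, cable right is 90° − 60° = 30°.
Weight W = 143 × 9.81 = 1403 N acts straight down.
Horizontal: T_left cos 37.7° = T_right cos 30°  →  T_left = 1.095 T_right.
Vertical: T_left sin 37.7° + T_right sin 30° = 1403.
Substituting the horizontal relation into the vertical equation gives 1.169 T_right = 1403, so T_right = 1200 N.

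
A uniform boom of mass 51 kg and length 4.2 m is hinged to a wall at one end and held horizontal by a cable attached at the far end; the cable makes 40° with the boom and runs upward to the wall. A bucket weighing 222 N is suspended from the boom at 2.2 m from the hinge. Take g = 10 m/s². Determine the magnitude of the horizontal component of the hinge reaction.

Take torques about the hinge: T sin 40° · 4.2 = 51×10×2.1 + 222×2.2 = 1559.4 N·m.
So T = 1559.4 / (0.6428 × 4.2) = 577.62 N.
ΣF_x = 0: H_x = T cos 40° = 442.48 N.

H_x ≈ 442 N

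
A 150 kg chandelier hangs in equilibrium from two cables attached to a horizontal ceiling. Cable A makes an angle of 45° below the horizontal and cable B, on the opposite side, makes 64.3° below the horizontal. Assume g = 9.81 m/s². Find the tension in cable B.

T_B ≈ 1100 N

Weight W = 150 × 9.81 = 1472 N acts straight down.
Horizontal: T_A cos 45° = T_B cos 64.3°  →  T_A = 0.6133 T_B.
Vertical: T_A sin 45° + T_B sin 64.3° = 1472.
Substituting the horizontal relation into the vertical equation gives 1.335 T_B = 1472, so T_B = 1102 N.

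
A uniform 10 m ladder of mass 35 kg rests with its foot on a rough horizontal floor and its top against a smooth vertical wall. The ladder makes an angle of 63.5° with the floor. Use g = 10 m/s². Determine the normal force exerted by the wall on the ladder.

Torques about the foot: N_wall · 10 sin 63.5° = 35×10×5 cos 63.5° → N_wall = 87.252 N.

N_wall ≈ 87.3 N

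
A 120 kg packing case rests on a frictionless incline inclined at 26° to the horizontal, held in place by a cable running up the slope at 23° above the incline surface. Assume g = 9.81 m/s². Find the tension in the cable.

T ≈ 561 N

Take axes along and perpendicular to the incline. Weight components: W sin 26° = 516.1 N down-slope, W cos 26° = 1058 N into the surface.
Along incline: T cos 23° = W sin 26° → T = 560.6 N.
Perpendicular: N = W cos 26° − T sin 23° = 839 N.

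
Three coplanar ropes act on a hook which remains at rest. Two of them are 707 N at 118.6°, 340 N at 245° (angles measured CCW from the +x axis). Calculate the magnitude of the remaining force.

Sum the known components: ΣF_x = -482.1 N, ΣF_y = 312.6 N.
For equilibrium the remaining force must supply (−ΣF_x, −ΣF_y) = (482.1, -312.6) N.
Magnitude = √((482.1)² + (-312.6)²) = 574.6 N; direction = atan2(-312.6, 482.1) = 327.0°.

F ≈ 575 N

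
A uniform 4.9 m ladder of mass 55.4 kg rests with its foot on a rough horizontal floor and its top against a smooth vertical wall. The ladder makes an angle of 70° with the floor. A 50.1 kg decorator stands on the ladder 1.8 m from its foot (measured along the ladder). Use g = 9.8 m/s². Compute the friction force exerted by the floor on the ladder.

f ≈ 164 N

Torques about the foot: N_wall · 4.9 sin 70° = 55.4×9.8×2.45 cos 70° + 50.1×9.8×1.8 cos 70° → N_wall = 164.45 N.
ΣF_x = 0: f_floor = N_wall = 164.45 N.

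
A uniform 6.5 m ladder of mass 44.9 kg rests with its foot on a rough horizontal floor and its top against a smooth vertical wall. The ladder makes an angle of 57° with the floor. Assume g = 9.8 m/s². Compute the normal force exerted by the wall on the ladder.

Torques about the foot: N_wall · 6.5 sin 57° = 44.9×9.8×3.25 cos 57° → N_wall = 142.88 N.

N_wall ≈ 143 N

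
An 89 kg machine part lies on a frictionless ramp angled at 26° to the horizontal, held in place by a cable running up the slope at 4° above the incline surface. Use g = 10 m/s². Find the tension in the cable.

Take axes along and perpendicular to the incline. Weight components: W sin 26° = 390.2 N down-slope, W cos 26° = 799.9 N into the surface.
Along incline: T cos 4° = W sin 26° → T = 391.1 N.
Perpendicular: N = W cos 26° − T sin 4° = 772.6 N.

T ≈ 391 N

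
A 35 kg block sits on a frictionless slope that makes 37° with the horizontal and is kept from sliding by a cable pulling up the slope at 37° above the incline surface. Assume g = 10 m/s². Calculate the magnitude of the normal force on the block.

Take axes along and perpendicular to the incline. Weight components: W sin 37° = 210.6 N down-slope, W cos 37° = 279.5 N into the surface.
Along incline: T cos 37° = W sin 37° → T = 263.7 N.
Perpendicular: N = W cos 37° − T sin 37° = 120.8 N.

N ≈ 121 N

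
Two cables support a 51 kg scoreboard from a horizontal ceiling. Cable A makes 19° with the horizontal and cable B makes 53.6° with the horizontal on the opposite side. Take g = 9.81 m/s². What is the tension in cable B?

T_B ≈ 496 N

Weight W = 51 × 9.81 = 500.3 N acts straight down.
Horizontal: T_A cos 19° = T_B cos 53.6°  →  T_A = 0.6276 T_B.
Vertical: T_A sin 19° + T_B sin 53.6° = 500.3.
Substituting the horizontal relation into the vertical equation gives 1.009 T_B = 500.3, so T_B = 495.7 N.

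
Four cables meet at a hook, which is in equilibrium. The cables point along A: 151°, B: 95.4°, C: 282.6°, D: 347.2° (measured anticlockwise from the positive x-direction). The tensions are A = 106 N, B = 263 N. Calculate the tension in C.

Resolve: ΣF_x = 106 cos 151° + 263 cos 95.4° + T_C cos 282.6° + T_D cos 347.2° = 0.
        ΣF_y = 106 sin 151° + 263 sin 95.4° + T_C sin 282.6° + T_D sin 347.2° = 0.
The known terms sum to (-117.5, 313.2) N, so 0.2181 T_C + 0.9751 T_D = 117.5 and -0.9759 T_C − 0.2215 T_D = -313.2.
Solving simultaneously: T_C = 309.3 N, T_D = 51.26 N.

T_C ≈ 309 N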